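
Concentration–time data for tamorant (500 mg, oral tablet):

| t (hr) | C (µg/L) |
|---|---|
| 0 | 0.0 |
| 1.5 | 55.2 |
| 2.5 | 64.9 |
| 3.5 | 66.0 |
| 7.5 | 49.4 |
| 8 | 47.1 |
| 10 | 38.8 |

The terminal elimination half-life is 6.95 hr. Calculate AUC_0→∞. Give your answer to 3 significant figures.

AUC = 897 µg/L·hr

Trapezoidal AUC_0→10:
  [0→1.5]: (0.0+55.2)/2 × 1.5 = 41.4
  [1.5→2.5]: (55.2+64.9)/2 × 1 = 60.05
  [2.5→3.5]: (64.9+66.0)/2 × 1 = 65.45
  [3.5→7.5]: (66.0+49.4)/2 × 4 = 230.8
  [7.5→8]: (49.4+47.1)/2 × 0.5 = 24.125
  [8→10]: (47.1+38.8)/2 × 2 = 85.9
  Sum = 507.725 µg/L·hr
k_e = ln2 / t½ = 0.693147 / 6.95 = 0.0997 hr^-1
Extrapolated tail: C_last / k_e = 38.8 / 0.0997 = 389.168
AUC_0→∞ = 507.725 + 389.168 = 896.893 µg/L·hr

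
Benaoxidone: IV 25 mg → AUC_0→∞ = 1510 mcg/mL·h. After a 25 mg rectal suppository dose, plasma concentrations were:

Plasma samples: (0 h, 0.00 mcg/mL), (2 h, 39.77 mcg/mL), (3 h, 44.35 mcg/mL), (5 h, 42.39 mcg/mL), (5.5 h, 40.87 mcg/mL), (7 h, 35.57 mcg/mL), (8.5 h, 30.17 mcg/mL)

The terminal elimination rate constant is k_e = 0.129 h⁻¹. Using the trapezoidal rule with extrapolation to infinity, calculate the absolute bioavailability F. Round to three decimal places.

Trapezoidal AUC_0→8.5 (rectal suppository):
  [0→2]: (0.00+39.77)/2 × 2 = 39.77
  [2→3]: (39.77+44.35)/2 × 1 = 42.06
  [3→5]: (44.35+42.39)/2 × 2 = 86.74
  [5→5.5]: (42.39+40.87)/2 × 0.5 = 20.815
  [5.5→7]: (40.87+35.57)/2 × 1.5 = 57.33
  [7→8.5]: (35.57+30.17)/2 × 1.5 = 49.305
  Sum = 296.02 mcg/mL·h
Tail: C_last/k_e = 30.17/0.129 = 233.876
AUC_0→∞ (rectal suppository) = 296.02 + 233.876 = 529.896 mcg/mL·h
F = (AUC_ev/D_ev)/(AUC_iv/D_iv) = (529.896/25)/(1510/25) = 21.19584/60.4 = 0.3509

F = 0.351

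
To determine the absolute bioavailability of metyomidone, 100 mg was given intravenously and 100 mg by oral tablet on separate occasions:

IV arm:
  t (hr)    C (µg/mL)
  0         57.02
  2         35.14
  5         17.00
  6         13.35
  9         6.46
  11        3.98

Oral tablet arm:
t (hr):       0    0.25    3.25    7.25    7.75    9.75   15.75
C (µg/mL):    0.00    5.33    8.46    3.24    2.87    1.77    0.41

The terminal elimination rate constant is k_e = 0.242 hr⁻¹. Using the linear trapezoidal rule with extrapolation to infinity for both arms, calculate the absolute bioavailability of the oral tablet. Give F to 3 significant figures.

Trapezoidal AUC_0→11 (IV):
  [0→2]: (57.02+35.14)/2 × 2 = 92.16
  [2→5]: (35.14+17.00)/2 × 3 = 78.21
  [5→6]: (17.00+13.35)/2 × 1 = 15.175
  [6→9]: (13.35+6.46)/2 × 3 = 29.715
  [9→11]: (6.46+3.98)/2 × 2 = 10.44
  Sum = 225.7 µg/mL·hr
IV tail: 3.98/0.242 = 16.446; AUC_iv,0→∞ = 225.7 + 16.446 = 242.146 µg/mL·hr
Trapezoidal AUC_0→15.75 (oral tablet):
  [0→0.25]: (0.00+5.33)/2 × 0.25 = 0.66625
  [0.25→3.25]: (5.33+8.46)/2 × 3 = 20.685
  [3.25→7.25]: (8.46+3.24)/2 × 4 = 23.4
  [7.25→7.75]: (3.24+2.87)/2 × 0.5 = 1.5275
  [7.75→9.75]: (2.87+1.77)/2 × 2 = 4.64
  [9.75→15.75]: (1.77+0.41)/2 × 6 = 6.54
  Sum = 57.45875 µg/mL·hr
oral tablet tail: 0.41/0.242 = 1.694; AUC_ev,0→∞ = 57.45875 + 1.694 = 59.15275 µg/mL·hr
F = (AUC_ev/D_ev)/(AUC_iv/D_iv) = (59.15275/100)/(242.146/100) = 0.5915275/2.42146 = 0.2443

F = 0.244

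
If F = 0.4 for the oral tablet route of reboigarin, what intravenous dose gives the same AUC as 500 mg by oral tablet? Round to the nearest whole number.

D_iv = 200 mg

Systemic exposure from an extravascular dose = F × D_ev, so the equivalent IV dose is F × D_ev.
D_iv = F × D_ev = 0.4 × 500 = 200 mg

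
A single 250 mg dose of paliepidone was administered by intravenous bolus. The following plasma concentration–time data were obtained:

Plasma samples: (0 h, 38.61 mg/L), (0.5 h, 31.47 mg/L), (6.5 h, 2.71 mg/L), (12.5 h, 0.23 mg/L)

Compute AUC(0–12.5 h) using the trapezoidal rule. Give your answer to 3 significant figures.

AUC = 129 mg/L·h

Trapezoidal AUC_0→12.5:
  [0→0.5]: (38.61+31.47)/2 × 0.5 = 17.52
  [0.5→6.5]: (31.47+2.71)/2 × 6 = 102.54
  [6.5→12.5]: (2.71+0.23)/2 × 6 = 8.82
  Sum = 128.88 mg/L·h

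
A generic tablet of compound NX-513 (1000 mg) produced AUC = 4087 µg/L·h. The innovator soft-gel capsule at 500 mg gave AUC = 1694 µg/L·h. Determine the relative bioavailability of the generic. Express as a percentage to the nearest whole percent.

F_rel = 121%

F_rel = (AUC_test/D_test) / (AUC_ref/D_ref)
      = (4087/1000) / (1694/500)
      = 4.087 / 3.388 = 1.2063 = 120.63%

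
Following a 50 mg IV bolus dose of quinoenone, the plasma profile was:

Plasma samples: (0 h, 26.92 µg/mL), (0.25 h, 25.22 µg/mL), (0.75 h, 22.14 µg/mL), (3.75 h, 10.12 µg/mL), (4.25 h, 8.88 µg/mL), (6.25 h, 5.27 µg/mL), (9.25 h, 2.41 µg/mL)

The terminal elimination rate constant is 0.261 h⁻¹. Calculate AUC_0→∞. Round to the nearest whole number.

AUC = 106 µg/mL·h

Trapezoidal AUC_0→9.25:
  [0→0.25]: (26.92+25.22)/2 × 0.25 = 6.5175
  [0.25→0.75]: (25.22+22.14)/2 × 0.5 = 11.84
  [0.75→3.75]: (22.14+10.12)/2 × 3 = 48.39
  [3.75→4.25]: (10.12+8.88)/2 × 0.5 = 4.75
  [4.25→6.25]: (8.88+5.27)/2 × 2 = 14.15
  [6.25→9.25]: (5.27+2.41)/2 × 3 = 11.52
  Sum = 97.1675 µg/mL·h
Extrapolated tail: C_last / k_e = 2.41 / 0.261 = 9.234
AUC_0→∞ = 97.1675 + 9.234 = 106.4015 µg/mL·h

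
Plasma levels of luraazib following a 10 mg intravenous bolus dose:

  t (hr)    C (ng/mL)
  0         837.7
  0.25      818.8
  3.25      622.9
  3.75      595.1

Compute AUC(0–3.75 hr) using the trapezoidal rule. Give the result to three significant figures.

Trapezoidal AUC_0→3.75:
  [0→0.25]: (837.7+818.8)/2 × 0.25 = 207.0625
  [0.25→3.25]: (818.8+622.9)/2 × 3 = 2162.55
  [3.25→3.75]: (622.9+595.1)/2 × 0.5 = 304.5
  Sum = 2674.1125 ng/mL·hr

AUC = 2670 ng/mL·hr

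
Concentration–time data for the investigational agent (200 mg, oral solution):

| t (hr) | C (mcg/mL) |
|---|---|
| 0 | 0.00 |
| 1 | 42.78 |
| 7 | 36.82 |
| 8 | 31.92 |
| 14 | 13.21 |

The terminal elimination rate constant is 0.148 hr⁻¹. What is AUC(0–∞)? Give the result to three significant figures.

Trapezoidal AUC_0→14:
  [0→1]: (0.00+42.78)/2 × 1 = 21.39
  [1→7]: (42.78+36.82)/2 × 6 = 238.8
  [7→8]: (36.82+31.92)/2 × 1 = 34.37
  [8→14]: (31.92+13.21)/2 × 6 = 135.39
  Sum = 429.95 mcg/mL·hr
Extrapolated tail: C_last / k_e = 13.21 / 0.148 = 89.257
AUC_0→∞ = 429.95 + 89.257 = 519.207 mcg/mL·hr

AUC = 519 mcg/mL·hr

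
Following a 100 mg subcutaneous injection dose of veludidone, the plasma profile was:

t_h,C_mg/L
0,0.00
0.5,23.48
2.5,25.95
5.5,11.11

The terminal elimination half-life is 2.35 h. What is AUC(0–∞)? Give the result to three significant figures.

Trapezoidal AUC_0→5.5:
  [0→0.5]: (0.00+23.48)/2 × 0.5 = 5.87
  [0.5→2.5]: (23.48+25.95)/2 × 2 = 49.43
  [2.5→5.5]: (25.95+11.11)/2 × 3 = 55.59
  Sum = 110.89 mg/L·h
k_e = ln2 / t½ = 0.693147 / 2.35 = 0.2950 h^-1
Extrapolated tail: C_last / k_e = 11.11 / 0.295 = 37.661
AUC_0→∞ = 110.89 + 37.661 = 148.551 mg/L·h

AUC = 149 mg/L·h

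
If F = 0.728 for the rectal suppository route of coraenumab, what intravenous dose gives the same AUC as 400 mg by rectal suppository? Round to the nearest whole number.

Systemic exposure from an extravascular dose = F × D_ev, so the equivalent IV dose is F × D_ev.
D_iv = F × D_ev = 0.728 × 400 = 291.2 mg

D_iv = 291 mg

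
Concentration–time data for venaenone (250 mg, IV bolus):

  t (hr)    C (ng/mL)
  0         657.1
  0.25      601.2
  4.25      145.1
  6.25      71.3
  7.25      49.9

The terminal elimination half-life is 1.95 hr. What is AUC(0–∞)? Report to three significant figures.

AUC = 2070 ng/mL·hr

Trapezoidal AUC_0→7.25:
  [0→0.25]: (657.1+601.2)/2 × 0.25 = 157.2875
  [0.25→4.25]: (601.2+145.1)/2 × 4 = 1492.6
  [4.25→6.25]: (145.1+71.3)/2 × 2 = 216.4
  [6.25→7.25]: (71.3+49.9)/2 × 1 = 60.6
  Sum = 1926.8875 ng/mL·hr
k_e = ln2 / t½ = 0.693147 / 1.95 = 0.3555 hr^-1
Extrapolated tail: C_last / k_e = 49.9 / 0.3555 = 140.366
AUC_0→∞ = 1926.8875 + 140.366 = 2067.2535 ng/mL·hr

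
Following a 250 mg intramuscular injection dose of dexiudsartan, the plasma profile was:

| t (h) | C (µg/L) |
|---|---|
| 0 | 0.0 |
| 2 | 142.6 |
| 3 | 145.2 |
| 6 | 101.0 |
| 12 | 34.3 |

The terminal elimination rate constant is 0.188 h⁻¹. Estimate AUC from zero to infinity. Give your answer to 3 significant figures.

AUC = 1240 µg/L·h

Trapezoidal AUC_0→12:
  [0→2]: (0.0+142.6)/2 × 2 = 142.6
  [2→3]: (142.6+145.2)/2 × 1 = 143.9
  [3→6]: (145.2+101.0)/2 × 3 = 369.3
  [6→12]: (101.0+34.3)/2 × 6 = 405.9
  Sum = 1061.7 µg/L·h
Extrapolated tail: C_last / k_e = 34.3 / 0.188 = 182.447
AUC_0→∞ = 1061.7 + 182.447 = 1244.147 µg/L·h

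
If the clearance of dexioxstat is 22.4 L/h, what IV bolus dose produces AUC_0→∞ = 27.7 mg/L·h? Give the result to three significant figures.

Dose = 620 mg

Dose_iv = CL × AUC_0→∞
     = 22.4 × 27.7 = 620.48 mg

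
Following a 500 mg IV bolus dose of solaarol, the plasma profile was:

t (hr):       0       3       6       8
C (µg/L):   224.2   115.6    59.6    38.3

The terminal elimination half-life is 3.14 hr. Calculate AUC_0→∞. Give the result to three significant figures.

Trapezoidal AUC_0→8:
  [0→3]: (224.2+115.6)/2 × 3 = 509.7
  [3→6]: (115.6+59.6)/2 × 3 = 262.8
  [6→8]: (59.6+38.3)/2 × 2 = 97.9
  Sum = 870.4 µg/L·hr
k_e = ln2 / t½ = 0.693147 / 3.14 = 0.2207 hr^-1
Extrapolated tail: C_last / k_e = 38.3 / 0.2207 = 173.539
AUC_0→∞ = 870.4 + 173.539 = 1043.939 µg/L·hr

AUC = 1040 µg/L·hr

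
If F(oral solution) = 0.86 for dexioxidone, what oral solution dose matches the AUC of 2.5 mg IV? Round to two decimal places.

D_oral = 2.91 mg

For equal systemic exposure: F × D_ev = D_iv
D_ev = D_iv / F = 2.5 / 0.86 = 2.90698 mg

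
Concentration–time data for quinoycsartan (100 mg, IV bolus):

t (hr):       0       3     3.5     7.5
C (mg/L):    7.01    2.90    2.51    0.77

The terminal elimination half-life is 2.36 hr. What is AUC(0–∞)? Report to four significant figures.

AUC = 25.40 mg/L·hr

Trapezoidal AUC_0→7.5:
  [0→3]: (7.01+2.90)/2 × 3 = 14.865
  [3→3.5]: (2.90+2.51)/2 × 0.5 = 1.3525
  [3.5→7.5]: (2.51+0.77)/2 × 4 = 6.56
  Sum = 22.7775 mg/L·hr
k_e = ln2 / t½ = 0.693147 / 2.36 = 0.2937 hr^-1
Extrapolated tail: C_last / k_e = 0.77 / 0.2937 = 2.622
AUC_0→∞ = 22.7775 + 2.622 = 25.3995 mg/L·hr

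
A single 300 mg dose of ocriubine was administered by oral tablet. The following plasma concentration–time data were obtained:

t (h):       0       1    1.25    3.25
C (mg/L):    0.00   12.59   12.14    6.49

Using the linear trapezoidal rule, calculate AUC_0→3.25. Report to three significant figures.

Trapezoidal AUC_0→3.25:
  [0→1]: (0.00+12.59)/2 × 1 = 6.295
  [1→1.25]: (12.59+12.14)/2 × 0.25 = 3.09125
  [1.25→3.25]: (12.14+6.49)/2 × 2 = 18.63
  Sum = 28.01625 mg/L·h

AUC = 28.0 mg/L·h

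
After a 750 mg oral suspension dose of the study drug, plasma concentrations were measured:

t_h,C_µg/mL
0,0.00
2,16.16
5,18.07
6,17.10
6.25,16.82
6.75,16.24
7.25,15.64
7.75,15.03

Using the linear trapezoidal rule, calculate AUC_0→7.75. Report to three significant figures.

AUC = 113 µg/mL·h

Trapezoidal AUC_0→7.75:
  [0→2]: (0.00+16.16)/2 × 2 = 16.16
  [2→5]: (16.16+18.07)/2 × 3 = 51.345
  [5→6]: (18.07+17.10)/2 × 1 = 17.585
  [6→6.25]: (17.10+16.82)/2 × 0.25 = 4.24
  [6.25→6.75]: (16.82+16.24)/2 × 0.5 = 8.265
  [6.75→7.25]: (16.24+15.64)/2 × 0.5 = 7.97
  [7.25→7.75]: (15.64+15.03)/2 × 0.5 = 7.6675
  Sum = 113.2325 µg/mL·h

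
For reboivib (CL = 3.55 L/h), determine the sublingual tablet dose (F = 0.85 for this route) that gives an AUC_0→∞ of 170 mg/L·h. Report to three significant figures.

Dose = 710 mg

Dose = CL × AUC_0→∞ / F
     = 3.55 × 170 / 0.85 = 710 mg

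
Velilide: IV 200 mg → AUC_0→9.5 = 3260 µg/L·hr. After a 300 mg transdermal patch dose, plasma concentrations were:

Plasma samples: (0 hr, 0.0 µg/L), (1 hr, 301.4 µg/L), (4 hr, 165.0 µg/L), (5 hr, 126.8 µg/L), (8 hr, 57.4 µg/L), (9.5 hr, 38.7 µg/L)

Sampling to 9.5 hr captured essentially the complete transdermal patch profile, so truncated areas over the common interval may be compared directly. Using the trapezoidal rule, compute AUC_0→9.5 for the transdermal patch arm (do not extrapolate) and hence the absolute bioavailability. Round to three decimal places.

F = 0.275

Trapezoidal AUC_0→9.5 (transdermal patch):
  [0→1]: (0.0+301.4)/2 × 1 = 150.7
  [1→4]: (301.4+165.0)/2 × 3 = 699.6
  [4→5]: (165.0+126.8)/2 × 1 = 145.9
  [5→8]: (126.8+57.4)/2 × 3 = 276.3
  [8→9.5]: (57.4+38.7)/2 × 1.5 = 72.075
  Sum = 1344.575 µg/L·hr
F = (AUC_ev/D_ev)/(AUC_iv/D_iv) = (1344.575/300)/(3260/200) = 4.48192/16.3 = 0.2750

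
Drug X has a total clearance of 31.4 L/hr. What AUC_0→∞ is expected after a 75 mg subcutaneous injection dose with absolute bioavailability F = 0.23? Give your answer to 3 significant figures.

AUC = 0.549 mg/L·hr

AUC_0→∞ = F × Dose / CL
        = 0.23 × 75 / 31.4 = 0.549363 mg/L·hr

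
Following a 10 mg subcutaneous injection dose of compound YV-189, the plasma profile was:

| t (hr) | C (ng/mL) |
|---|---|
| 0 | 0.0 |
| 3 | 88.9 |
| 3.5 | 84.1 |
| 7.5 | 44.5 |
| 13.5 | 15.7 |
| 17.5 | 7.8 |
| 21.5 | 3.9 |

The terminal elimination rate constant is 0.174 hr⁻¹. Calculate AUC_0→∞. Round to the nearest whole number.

AUC = 707 ng/mL·hr

Trapezoidal AUC_0→21.5:
  [0→3]: (0.0+88.9)/2 × 3 = 133.35
  [3→3.5]: (88.9+84.1)/2 × 0.5 = 43.25
  [3.5→7.5]: (84.1+44.5)/2 × 4 = 257.2
  [7.5→13.5]: (44.5+15.7)/2 × 6 = 180.6
  [13.5→17.5]: (15.7+7.8)/2 × 4 = 47.0
  [17.5→21.5]: (7.8+3.9)/2 × 4 = 23.4
  Sum = 684.8 ng/mL·hr
Extrapolated tail: C_last / k_e = 3.9 / 0.174 = 22.414
AUC_0→∞ = 684.8 + 22.414 = 707.214 ng/mL·hr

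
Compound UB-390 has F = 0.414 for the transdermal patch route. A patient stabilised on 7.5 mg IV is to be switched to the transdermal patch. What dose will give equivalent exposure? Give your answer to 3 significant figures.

For equal systemic exposure: F × D_ev = D_iv
D_ev = D_iv / F = 7.5 / 0.414 = 18.1159 mg

D_transdermal = 18.1 mg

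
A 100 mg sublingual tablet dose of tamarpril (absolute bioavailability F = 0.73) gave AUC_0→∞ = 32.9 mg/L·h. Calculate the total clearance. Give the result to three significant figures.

CL = F × Dose / AUC_0→∞
   = 0.73 × 100 / 32.9 = 2.21884 L/h

CL = 2.22 L/h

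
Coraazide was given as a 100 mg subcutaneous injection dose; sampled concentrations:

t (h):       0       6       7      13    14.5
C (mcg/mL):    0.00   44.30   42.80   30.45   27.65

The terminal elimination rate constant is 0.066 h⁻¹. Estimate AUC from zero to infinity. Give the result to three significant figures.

Trapezoidal AUC_0→14.5:
  [0→6]: (0.00+44.30)/2 × 6 = 132.9
  [6→7]: (44.30+42.80)/2 × 1 = 43.55
  [7→13]: (42.80+30.45)/2 × 6 = 219.75
  [13→14.5]: (30.45+27.65)/2 × 1.5 = 43.575
  Sum = 439.775 mcg/mL·h
Extrapolated tail: C_last / k_e = 27.65 / 0.066 = 418.939
AUC_0→∞ = 439.775 + 418.939 = 858.714 mcg/mL·h

AUC = 859 mcg/mL·h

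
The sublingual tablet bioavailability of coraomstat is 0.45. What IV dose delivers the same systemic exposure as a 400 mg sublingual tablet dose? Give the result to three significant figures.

D_iv = 180 mg

Systemic exposure from an extravascular dose = F × D_ev, so the equivalent IV dose is F × D_ev.
D_iv = F × D_ev = 0.45 × 400 = 180 mg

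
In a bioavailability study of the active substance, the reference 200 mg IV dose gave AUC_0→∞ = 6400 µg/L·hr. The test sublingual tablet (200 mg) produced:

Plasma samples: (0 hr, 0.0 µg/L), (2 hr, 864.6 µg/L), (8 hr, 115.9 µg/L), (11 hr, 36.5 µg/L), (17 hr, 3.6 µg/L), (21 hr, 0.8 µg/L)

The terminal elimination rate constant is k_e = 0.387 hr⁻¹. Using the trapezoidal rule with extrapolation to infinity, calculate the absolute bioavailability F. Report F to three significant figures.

F = 0.651

Trapezoidal AUC_0→21 (sublingual tablet):
  [0→2]: (0.0+864.6)/2 × 2 = 864.6
  [2→8]: (864.6+115.9)/2 × 6 = 2941.5
  [8→11]: (115.9+36.5)/2 × 3 = 228.6
  [11→17]: (36.5+3.6)/2 × 6 = 120.3
  [17→21]: (3.6+0.8)/2 × 4 = 8.8
  Sum = 4163.8 µg/L·hr
Tail: C_last/k_e = 0.8/0.387 = 2.067
AUC_0→∞ (sublingual tablet) = 4163.8 + 2.067 = 4165.867 µg/L·hr
F = (AUC_ev/D_ev)/(AUC_iv/D_iv) = (4165.867/200)/(6400/200) = 20.829335/32 = 0.6509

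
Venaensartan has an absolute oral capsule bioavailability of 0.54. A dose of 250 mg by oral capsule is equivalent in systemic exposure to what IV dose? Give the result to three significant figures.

Systemic exposure from an extravascular dose = F × D_ev, so the equivalent IV dose is F × D_ev.
D_iv = F × D_ev = 0.54 × 250 = 135 mg

D_iv = 135 mg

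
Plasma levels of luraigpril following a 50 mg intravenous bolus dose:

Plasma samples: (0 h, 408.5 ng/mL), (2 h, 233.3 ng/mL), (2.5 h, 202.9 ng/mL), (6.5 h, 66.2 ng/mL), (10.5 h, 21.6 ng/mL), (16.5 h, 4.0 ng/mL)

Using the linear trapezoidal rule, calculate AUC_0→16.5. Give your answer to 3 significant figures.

AUC = 1540 ng/mL·h

Trapezoidal AUC_0→16.5:
  [0→2]: (408.5+233.3)/2 × 2 = 641.8
  [2→2.5]: (233.3+202.9)/2 × 0.5 = 109.05
  [2.5→6.5]: (202.9+66.2)/2 × 4 = 538.2
  [6.5→10.5]: (66.2+21.6)/2 × 4 = 175.6
  [10.5→16.5]: (21.6+4.0)/2 × 6 = 76.8
  Sum = 1541.45 ng/mL·h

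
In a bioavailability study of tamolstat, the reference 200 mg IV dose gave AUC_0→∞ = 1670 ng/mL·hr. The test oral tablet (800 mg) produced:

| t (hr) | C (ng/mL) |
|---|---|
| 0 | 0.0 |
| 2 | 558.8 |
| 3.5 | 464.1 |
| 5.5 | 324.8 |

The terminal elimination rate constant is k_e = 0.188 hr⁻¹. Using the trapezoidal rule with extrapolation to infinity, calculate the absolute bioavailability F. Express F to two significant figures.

F = 0.58

Trapezoidal AUC_0→5.5 (oral tablet):
  [0→2]: (0.0+558.8)/2 × 2 = 558.8
  [2→3.5]: (558.8+464.1)/2 × 1.5 = 767.175
  [3.5→5.5]: (464.1+324.8)/2 × 2 = 788.9
  Sum = 2114.875 ng/mL·hr
Tail: C_last/k_e = 324.8/0.188 = 1727.660
AUC_0→∞ (oral tablet) = 2114.875 + 1727.660 = 3842.535 ng/mL·hr
F = (AUC_ev/D_ev)/(AUC_iv/D_iv) = (3842.535/800)/(1670/200) = 4.80317/8.35 = 0.5752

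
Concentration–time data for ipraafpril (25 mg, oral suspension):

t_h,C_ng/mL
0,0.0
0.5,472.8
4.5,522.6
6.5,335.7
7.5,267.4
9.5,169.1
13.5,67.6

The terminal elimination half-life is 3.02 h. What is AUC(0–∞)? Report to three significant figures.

Trapezoidal AUC_0→13.5:
  [0→0.5]: (0.0+472.8)/2 × 0.5 = 118.2
  [0.5→4.5]: (472.8+522.6)/2 × 4 = 1990.8
  [4.5→6.5]: (522.6+335.7)/2 × 2 = 858.3
  [6.5→7.5]: (335.7+267.4)/2 × 1 = 301.55
  [7.5→9.5]: (267.4+169.1)/2 × 2 = 436.5
  [9.5→13.5]: (169.1+67.6)/2 × 4 = 473.4
  Sum = 4178.75 ng/mL·h
k_e = ln2 / t½ = 0.693147 / 3.02 = 0.2295 h^-1
Extrapolated tail: C_last / k_e = 67.6 / 0.2295 = 294.553
AUC_0→∞ = 4178.75 + 294.553 = 4473.303 ng/mL·h

AUC = 4470 ng/mL·h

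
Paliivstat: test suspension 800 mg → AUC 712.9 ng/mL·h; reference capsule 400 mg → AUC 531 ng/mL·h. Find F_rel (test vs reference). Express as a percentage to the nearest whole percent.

F_rel = 67%

F_rel = (AUC_test/D_test) / (AUC_ref/D_ref)
      = (712.9/800) / (531/400)
      = 0.891125 / 1.3275 = 0.6713 = 67.13%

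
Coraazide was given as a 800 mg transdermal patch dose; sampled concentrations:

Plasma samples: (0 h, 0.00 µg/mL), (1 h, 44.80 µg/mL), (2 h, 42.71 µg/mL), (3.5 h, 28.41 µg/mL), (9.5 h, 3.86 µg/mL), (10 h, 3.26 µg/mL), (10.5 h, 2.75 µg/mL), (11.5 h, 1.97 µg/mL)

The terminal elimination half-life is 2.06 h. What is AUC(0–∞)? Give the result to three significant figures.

Trapezoidal AUC_0→11.5:
  [0→1]: (0.00+44.80)/2 × 1 = 22.4
  [1→2]: (44.80+42.71)/2 × 1 = 43.755
  [2→3.5]: (42.71+28.41)/2 × 1.5 = 53.34
  [3.5→9.5]: (28.41+3.86)/2 × 6 = 96.81
  [9.5→10]: (3.86+3.26)/2 × 0.5 = 1.78
  [10→10.5]: (3.26+2.75)/2 × 0.5 = 1.5025
  [10.5→11.5]: (2.75+1.97)/2 × 1 = 2.36
  Sum = 221.9475 µg/mL·h
k_e = ln2 / t½ = 0.693147 / 2.06 = 0.3365 h^-1
Extrapolated tail: C_last / k_e = 1.97 / 0.3365 = 5.854
AUC_0→∞ = 221.9475 + 5.854 = 227.8015 µg/mL·h

AUC = 228 µg/mL·h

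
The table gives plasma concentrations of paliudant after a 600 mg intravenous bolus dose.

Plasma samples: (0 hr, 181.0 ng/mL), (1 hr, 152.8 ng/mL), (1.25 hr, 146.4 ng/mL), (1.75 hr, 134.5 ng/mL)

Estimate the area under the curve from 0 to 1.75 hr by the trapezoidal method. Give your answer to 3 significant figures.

Trapezoidal AUC_0→1.75:
  [0→1]: (181.0+152.8)/2 × 1 = 166.9
  [1→1.25]: (152.8+146.4)/2 × 0.25 = 37.4
  [1.25→1.75]: (146.4+134.5)/2 × 0.5 = 70.225
  Sum = 274.525 ng/mL·hr

AUC = 275 ng/mL·hr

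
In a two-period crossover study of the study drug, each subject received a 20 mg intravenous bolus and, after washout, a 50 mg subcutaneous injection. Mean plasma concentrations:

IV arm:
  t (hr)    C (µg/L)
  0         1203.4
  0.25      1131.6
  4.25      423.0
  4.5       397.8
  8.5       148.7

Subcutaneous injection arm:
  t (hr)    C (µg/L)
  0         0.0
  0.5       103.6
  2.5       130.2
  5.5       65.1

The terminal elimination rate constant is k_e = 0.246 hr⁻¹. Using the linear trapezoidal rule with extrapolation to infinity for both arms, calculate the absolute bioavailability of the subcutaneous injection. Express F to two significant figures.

Trapezoidal AUC_0→8.5 (IV):
  [0→0.25]: (1203.4+1131.6)/2 × 0.25 = 291.875
  [0.25→4.25]: (1131.6+423.0)/2 × 4 = 3109.2
  [4.25→4.5]: (423.0+397.8)/2 × 0.25 = 102.6
  [4.5→8.5]: (397.8+148.7)/2 × 4 = 1093.0
  Sum = 4596.675 µg/L·hr
IV tail: 148.7/0.246 = 604.472; AUC_iv,0→∞ = 4596.675 + 604.472 = 5201.147 µg/L·hr
Trapezoidal AUC_0→5.5 (subcutaneous injection):
  [0→0.5]: (0.0+103.6)/2 × 0.5 = 25.9
  [0.5→2.5]: (103.6+130.2)/2 × 2 = 233.8
  [2.5→5.5]: (130.2+65.1)/2 × 3 = 292.95
  Sum = 552.65 µg/L·hr
subcutaneous injection tail: 65.1/0.246 = 264.634; AUC_ev,0→∞ = 552.65 + 264.634 = 817.284 µg/L·hr
F = (AUC_ev/D_ev)/(AUC_iv/D_iv) = (817.284/50)/(5201.147/20) = 16.34568/260.05735 = 0.0629

F = 0.063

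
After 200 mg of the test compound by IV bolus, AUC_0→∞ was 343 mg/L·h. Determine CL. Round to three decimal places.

CL = Dose_iv / AUC_0→∞
   = 200 / 343 = 0.58309 L/h

CL = 0.583 L/h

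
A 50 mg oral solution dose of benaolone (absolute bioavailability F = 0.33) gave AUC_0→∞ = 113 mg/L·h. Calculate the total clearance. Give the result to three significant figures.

CL = 0.146 L/h

CL = F × Dose / AUC_0→∞
   = 0.33 × 50 / 113 = 0.146018 L/h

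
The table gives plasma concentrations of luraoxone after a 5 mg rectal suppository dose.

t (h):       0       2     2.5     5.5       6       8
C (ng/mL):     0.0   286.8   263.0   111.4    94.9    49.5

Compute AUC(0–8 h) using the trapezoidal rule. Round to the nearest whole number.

AUC = 1182 ng/mL·h

Trapezoidal AUC_0→8:
  [0→2]: (0.0+286.8)/2 × 2 = 286.8
  [2→2.5]: (286.8+263.0)/2 × 0.5 = 137.45
  [2.5→5.5]: (263.0+111.4)/2 × 3 = 561.6
  [5.5→6]: (111.4+94.9)/2 × 0.5 = 51.575
  [6→8]: (94.9+49.5)/2 × 2 = 144.4
  Sum = 1181.825 ng/mL·h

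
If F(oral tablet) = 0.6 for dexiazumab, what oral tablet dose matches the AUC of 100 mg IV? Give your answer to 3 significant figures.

For equal systemic exposure: F × D_ev = D_iv
D_ev = D_iv / F = 100 / 0.6 = 166.667 mg

D_oral = 167 mg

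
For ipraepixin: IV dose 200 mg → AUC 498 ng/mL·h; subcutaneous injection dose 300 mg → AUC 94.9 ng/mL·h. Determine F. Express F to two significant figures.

F = (AUC_ev / D_ev) / (AUC_iv / D_iv)
  = (94.9/300) / (498/200)
  = 0.316333 / 2.49 = 0.1270

F = 0.13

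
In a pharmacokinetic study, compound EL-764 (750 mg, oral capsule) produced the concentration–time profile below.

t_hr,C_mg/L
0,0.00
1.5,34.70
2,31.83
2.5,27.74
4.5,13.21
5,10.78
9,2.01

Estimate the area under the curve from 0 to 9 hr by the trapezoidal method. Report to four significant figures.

Trapezoidal AUC_0→9:
  [0→1.5]: (0.00+34.70)/2 × 1.5 = 26.025
  [1.5→2]: (34.70+31.83)/2 × 0.5 = 16.6325
  [2→2.5]: (31.83+27.74)/2 × 0.5 = 14.8925
  [2.5→4.5]: (27.74+13.21)/2 × 2 = 40.95
  [4.5→5]: (13.21+10.78)/2 × 0.5 = 5.9975
  [5→9]: (10.78+2.01)/2 × 4 = 25.58
  Sum = 130.0775 mg/L·hr

AUC = 130.1 mg/L·hr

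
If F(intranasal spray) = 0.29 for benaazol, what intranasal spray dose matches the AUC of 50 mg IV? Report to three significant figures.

For equal systemic exposure: F × D_ev = D_iv
D_ev = D_iv / F = 50 / 0.29 = 172.414 mg

D_intranasal = 172 mg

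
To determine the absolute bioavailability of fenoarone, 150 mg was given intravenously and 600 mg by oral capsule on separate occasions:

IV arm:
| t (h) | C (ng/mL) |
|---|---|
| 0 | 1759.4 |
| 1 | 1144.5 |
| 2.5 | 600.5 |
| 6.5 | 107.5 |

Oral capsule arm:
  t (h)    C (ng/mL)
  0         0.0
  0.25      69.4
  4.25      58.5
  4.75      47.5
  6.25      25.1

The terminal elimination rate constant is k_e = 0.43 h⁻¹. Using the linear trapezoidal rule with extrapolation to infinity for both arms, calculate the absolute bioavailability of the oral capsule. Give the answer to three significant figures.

F = 0.0228

Trapezoidal AUC_0→6.5 (IV):
  [0→1]: (1759.4+1144.5)/2 × 1 = 1451.95
  [1→2.5]: (1144.5+600.5)/2 × 1.5 = 1308.75
  [2.5→6.5]: (600.5+107.5)/2 × 4 = 1416.0
  Sum = 4176.7 ng/mL·h
IV tail: 107.5/0.43 = 250.000; AUC_iv,0→∞ = 4176.7 + 250.000 = 4426.7 ng/mL·h
Trapezoidal AUC_0→6.25 (oral capsule):
  [0→0.25]: (0.0+69.4)/2 × 0.25 = 8.675
  [0.25→4.25]: (69.4+58.5)/2 × 4 = 255.8
  [4.25→4.75]: (58.5+47.5)/2 × 0.5 = 26.5
  [4.75→6.25]: (47.5+25.1)/2 × 1.5 = 54.45
  Sum = 345.425 ng/mL·h
oral capsule tail: 25.1/0.43 = 58.372; AUC_ev,0→∞ = 345.425 + 58.372 = 403.797 ng/mL·h
F = (AUC_ev/D_ev)/(AUC_iv/D_iv) = (403.797/600)/(4426.7/150) = 0.672995/29.5113 = 0.0228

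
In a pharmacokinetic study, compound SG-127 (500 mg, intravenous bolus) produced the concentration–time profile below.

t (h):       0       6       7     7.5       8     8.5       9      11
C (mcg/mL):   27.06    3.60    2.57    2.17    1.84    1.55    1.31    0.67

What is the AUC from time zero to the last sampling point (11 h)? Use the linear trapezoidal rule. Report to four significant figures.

AUC = 100.8 mcg/mL·h

Trapezoidal AUC_0→11:
  [0→6]: (27.06+3.60)/2 × 6 = 91.98
  [6→7]: (3.60+2.57)/2 × 1 = 3.085
  [7→7.5]: (2.57+2.17)/2 × 0.5 = 1.185
  [7.5→8]: (2.17+1.84)/2 × 0.5 = 1.0025
  [8→8.5]: (1.84+1.55)/2 × 0.5 = 0.8475
  [8.5→9]: (1.55+1.31)/2 × 0.5 = 0.715
  [9→11]: (1.31+0.67)/2 × 2 = 1.98
  Sum = 100.795 mcg/mL·h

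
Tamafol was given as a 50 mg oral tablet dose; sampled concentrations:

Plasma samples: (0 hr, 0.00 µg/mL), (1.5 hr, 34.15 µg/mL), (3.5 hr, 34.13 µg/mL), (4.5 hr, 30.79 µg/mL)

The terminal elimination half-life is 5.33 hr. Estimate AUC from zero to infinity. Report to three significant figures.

AUC = 363 µg/mL·hr

Trapezoidal AUC_0→4.5:
  [0→1.5]: (0.00+34.15)/2 × 1.5 = 25.6125
  [1.5→3.5]: (34.15+34.13)/2 × 2 = 68.28
  [3.5→4.5]: (34.13+30.79)/2 × 1 = 32.46
  Sum = 126.3525 µg/mL·hr
k_e = ln2 / t½ = 0.693147 / 5.33 = 0.1300 hr^-1
Extrapolated tail: C_last / k_e = 30.79 / 0.13 = 236.846
AUC_0→∞ = 126.3525 + 236.846 = 363.1985 µg/mL·hr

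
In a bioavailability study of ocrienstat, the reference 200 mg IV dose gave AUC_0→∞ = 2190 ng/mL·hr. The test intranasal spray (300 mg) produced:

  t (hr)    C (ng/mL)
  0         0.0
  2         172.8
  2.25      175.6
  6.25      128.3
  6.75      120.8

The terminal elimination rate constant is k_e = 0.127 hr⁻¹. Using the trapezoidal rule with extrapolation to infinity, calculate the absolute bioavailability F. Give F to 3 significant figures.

F = 0.559

Trapezoidal AUC_0→6.75 (intranasal spray):
  [0→2]: (0.0+172.8)/2 × 2 = 172.8
  [2→2.25]: (172.8+175.6)/2 × 0.25 = 43.55
  [2.25→6.25]: (175.6+128.3)/2 × 4 = 607.8
  [6.25→6.75]: (128.3+120.8)/2 × 0.5 = 62.275
  Sum = 886.425 ng/mL·hr
Tail: C_last/k_e = 120.8/0.127 = 951.181
AUC_0→∞ (intranasal spray) = 886.425 + 951.181 = 1837.606 ng/mL·hr
F = (AUC_ev/D_ev)/(AUC_iv/D_iv) = (1837.606/300)/(2190/200) = 6.12535/10.95 = 0.5594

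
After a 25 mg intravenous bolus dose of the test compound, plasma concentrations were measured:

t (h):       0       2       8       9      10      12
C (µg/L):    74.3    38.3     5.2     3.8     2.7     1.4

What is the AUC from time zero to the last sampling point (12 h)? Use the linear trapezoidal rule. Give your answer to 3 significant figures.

AUC = 255 µg/L·h

Trapezoidal AUC_0→12:
  [0→2]: (74.3+38.3)/2 × 2 = 112.6
  [2→8]: (38.3+5.2)/2 × 6 = 130.5
  [8→9]: (5.2+3.8)/2 × 1 = 4.5
  [9→10]: (3.8+2.7)/2 × 1 = 3.25
  [10→12]: (2.7+1.4)/2 × 2 = 4.1
  Sum = 254.95 µg/L·h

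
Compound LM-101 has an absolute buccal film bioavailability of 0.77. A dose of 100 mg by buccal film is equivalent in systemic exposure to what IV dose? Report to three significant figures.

D_iv = 77.0 mg

Systemic exposure from an extravascular dose = F × D_ev, so the equivalent IV dose is F × D_ev.
D_iv = F × D_ev = 0.77 × 100 = 77 mg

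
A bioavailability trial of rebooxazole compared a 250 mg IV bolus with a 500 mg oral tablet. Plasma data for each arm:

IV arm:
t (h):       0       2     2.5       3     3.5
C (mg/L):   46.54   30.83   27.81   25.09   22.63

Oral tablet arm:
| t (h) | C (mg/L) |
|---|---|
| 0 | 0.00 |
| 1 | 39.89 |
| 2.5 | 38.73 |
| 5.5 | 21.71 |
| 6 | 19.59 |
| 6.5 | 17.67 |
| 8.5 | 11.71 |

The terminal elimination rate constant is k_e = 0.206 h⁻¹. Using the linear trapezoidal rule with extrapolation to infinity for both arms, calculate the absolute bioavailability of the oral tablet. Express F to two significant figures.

Trapezoidal AUC_0→3.5 (IV):
  [0→2]: (46.54+30.83)/2 × 2 = 77.37
  [2→2.5]: (30.83+27.81)/2 × 0.5 = 14.66
  [2.5→3]: (27.81+25.09)/2 × 0.5 = 13.225
  [3→3.5]: (25.09+22.63)/2 × 0.5 = 11.93
  Sum = 117.185 mg/L·h
IV tail: 22.63/0.206 = 109.854; AUC_iv,0→∞ = 117.185 + 109.854 = 227.039 mg/L·h
Trapezoidal AUC_0→8.5 (oral tablet):
  [0→1]: (0.00+39.89)/2 × 1 = 19.945
  [1→2.5]: (39.89+38.73)/2 × 1.5 = 58.965
  [2.5→5.5]: (38.73+21.71)/2 × 3 = 90.66
  [5.5→6]: (21.71+19.59)/2 × 0.5 = 10.325
  [6→6.5]: (19.59+17.67)/2 × 0.5 = 9.315
  [6.5→8.5]: (17.67+11.71)/2 × 2 = 29.38
  Sum = 218.59 mg/L·h
oral tablet tail: 11.71/0.206 = 56.845; AUC_ev,0→∞ = 218.59 + 56.845 = 275.435 mg/L·h
F = (AUC_ev/D_ev)/(AUC_iv/D_iv) = (275.435/500)/(227.039/250) = 0.55087/0.908156 = 0.6066

F = 0.61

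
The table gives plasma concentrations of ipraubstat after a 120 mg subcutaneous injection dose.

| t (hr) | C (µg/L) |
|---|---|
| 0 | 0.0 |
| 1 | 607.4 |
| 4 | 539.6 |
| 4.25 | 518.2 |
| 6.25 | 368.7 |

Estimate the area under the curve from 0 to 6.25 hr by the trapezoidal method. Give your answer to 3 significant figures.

AUC = 3040 µg/L·hr

Trapezoidal AUC_0→6.25:
  [0→1]: (0.0+607.4)/2 × 1 = 303.7
  [1→4]: (607.4+539.6)/2 × 3 = 1720.5
  [4→4.25]: (539.6+518.2)/2 × 0.25 = 132.225
  [4.25→6.25]: (518.2+368.7)/2 × 2 = 886.9
  Sum = 3043.325 µg/L·hr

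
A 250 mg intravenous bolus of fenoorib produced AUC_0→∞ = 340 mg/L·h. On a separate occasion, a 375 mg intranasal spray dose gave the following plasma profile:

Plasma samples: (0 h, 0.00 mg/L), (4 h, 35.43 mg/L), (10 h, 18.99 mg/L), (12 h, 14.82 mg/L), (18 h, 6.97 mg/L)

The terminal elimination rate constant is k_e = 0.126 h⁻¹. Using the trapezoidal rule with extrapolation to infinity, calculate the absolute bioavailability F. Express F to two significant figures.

Trapezoidal AUC_0→18 (intranasal spray):
  [0→4]: (0.00+35.43)/2 × 4 = 70.86
  [4→10]: (35.43+18.99)/2 × 6 = 163.26
  [10→12]: (18.99+14.82)/2 × 2 = 33.81
  [12→18]: (14.82+6.97)/2 × 6 = 65.37
  Sum = 333.3 mg/L·h
Tail: C_last/k_e = 6.97/0.126 = 55.317
AUC_0→∞ (intranasal spray) = 333.3 + 55.317 = 388.617 mg/L·h
F = (AUC_ev/D_ev)/(AUC_iv/D_iv) = (388.617/375)/(340/250) = 1.036312/1.36 = 0.7620

F = 0.76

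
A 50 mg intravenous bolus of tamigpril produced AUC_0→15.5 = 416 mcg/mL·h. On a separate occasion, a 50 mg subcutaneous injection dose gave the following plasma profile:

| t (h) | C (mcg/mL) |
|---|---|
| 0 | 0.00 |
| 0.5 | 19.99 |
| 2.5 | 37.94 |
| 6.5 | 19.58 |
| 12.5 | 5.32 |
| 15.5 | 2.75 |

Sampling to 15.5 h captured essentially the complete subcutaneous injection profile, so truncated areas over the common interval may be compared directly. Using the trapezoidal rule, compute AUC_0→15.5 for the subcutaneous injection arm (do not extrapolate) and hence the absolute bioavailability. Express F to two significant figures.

Trapezoidal AUC_0→15.5 (subcutaneous injection):
  [0→0.5]: (0.00+19.99)/2 × 0.5 = 4.9975
  [0.5→2.5]: (19.99+37.94)/2 × 2 = 57.93
  [2.5→6.5]: (37.94+19.58)/2 × 4 = 115.04
  [6.5→12.5]: (19.58+5.32)/2 × 6 = 74.7
  [12.5→15.5]: (5.32+2.75)/2 × 3 = 12.105
  Sum = 264.7725 mcg/mL·h
F = (AUC_ev/D_ev)/(AUC_iv/D_iv) = (264.7725/50)/(416/50) = 5.29545/8.32 = 0.6365

F = 0.64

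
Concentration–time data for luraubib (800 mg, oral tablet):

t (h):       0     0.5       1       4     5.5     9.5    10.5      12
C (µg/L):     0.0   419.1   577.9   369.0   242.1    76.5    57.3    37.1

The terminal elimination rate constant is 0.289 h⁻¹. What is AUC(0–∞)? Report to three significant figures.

AUC = 3140 µg/L·h

Trapezoidal AUC_0→12:
  [0→0.5]: (0.0+419.1)/2 × 0.5 = 104.775
  [0.5→1]: (419.1+577.9)/2 × 0.5 = 249.25
  [1→4]: (577.9+369.0)/2 × 3 = 1420.35
  [4→5.5]: (369.0+242.1)/2 × 1.5 = 458.325
  [5.5→9.5]: (242.1+76.5)/2 × 4 = 637.2
  [9.5→10.5]: (76.5+57.3)/2 × 1 = 66.9
  [10.5→12]: (57.3+37.1)/2 × 1.5 = 70.8
  Sum = 3007.6 µg/L·h
Extrapolated tail: C_last / k_e = 37.1 / 0.289 = 128.374
AUC_0→∞ = 3007.6 + 128.374 = 3135.974 µg/L·h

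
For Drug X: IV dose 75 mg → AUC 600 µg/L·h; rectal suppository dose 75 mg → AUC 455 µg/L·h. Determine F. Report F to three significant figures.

F = (AUC_ev / D_ev) / (AUC_iv / D_iv)
  = (455/75) / (600/75)
  = 6.06667 / 8 = 0.7583

F = 0.758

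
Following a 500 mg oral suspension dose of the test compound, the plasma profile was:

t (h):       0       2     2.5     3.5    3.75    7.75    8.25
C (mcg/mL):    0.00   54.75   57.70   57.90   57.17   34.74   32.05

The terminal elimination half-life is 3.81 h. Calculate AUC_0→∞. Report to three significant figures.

Trapezoidal AUC_0→8.25:
  [0→2]: (0.00+54.75)/2 × 2 = 54.75
  [2→2.5]: (54.75+57.70)/2 × 0.5 = 28.1125
  [2.5→3.5]: (57.70+57.90)/2 × 1 = 57.8
  [3.5→3.75]: (57.90+57.17)/2 × 0.25 = 14.38375
  [3.75→7.75]: (57.17+34.74)/2 × 4 = 183.82
  [7.75→8.25]: (34.74+32.05)/2 × 0.5 = 16.6975
  Sum = 355.56375 mcg/mL·h
k_e = ln2 / t½ = 0.693147 / 3.81 = 0.1819 h^-1
Extrapolated tail: C_last / k_e = 32.05 / 0.1819 = 176.196
AUC_0→∞ = 355.56375 + 176.196 = 531.75975 mcg/mL·h

AUC = 532 mcg/mL·h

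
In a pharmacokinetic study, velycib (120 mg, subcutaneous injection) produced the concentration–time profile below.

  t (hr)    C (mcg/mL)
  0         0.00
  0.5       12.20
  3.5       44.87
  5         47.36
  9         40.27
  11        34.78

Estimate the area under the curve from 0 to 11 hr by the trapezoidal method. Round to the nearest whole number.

AUC = 408 mcg/mL·hr

Trapezoidal AUC_0→11:
  [0→0.5]: (0.00+12.20)/2 × 0.5 = 3.05
  [0.5→3.5]: (12.20+44.87)/2 × 3 = 85.605
  [3.5→5]: (44.87+47.36)/2 × 1.5 = 69.1725
  [5→9]: (47.36+40.27)/2 × 4 = 175.26
  [9→11]: (40.27+34.78)/2 × 2 = 75.05
  Sum = 408.1375 mcg/mL·hr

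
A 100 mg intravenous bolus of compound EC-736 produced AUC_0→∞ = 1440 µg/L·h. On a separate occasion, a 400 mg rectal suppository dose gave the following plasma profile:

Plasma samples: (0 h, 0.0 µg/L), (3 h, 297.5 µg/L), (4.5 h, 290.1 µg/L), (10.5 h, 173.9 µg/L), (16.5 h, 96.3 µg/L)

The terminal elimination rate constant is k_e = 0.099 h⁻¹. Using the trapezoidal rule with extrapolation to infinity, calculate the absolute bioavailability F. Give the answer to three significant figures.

Trapezoidal AUC_0→16.5 (rectal suppository):
  [0→3]: (0.0+297.5)/2 × 3 = 446.25
  [3→4.5]: (297.5+290.1)/2 × 1.5 = 440.7
  [4.5→10.5]: (290.1+173.9)/2 × 6 = 1392.0
  [10.5→16.5]: (173.9+96.3)/2 × 6 = 810.6
  Sum = 3089.55 µg/L·h
Tail: C_last/k_e = 96.3/0.099 = 972.727
AUC_0→∞ (rectal suppository) = 3089.55 + 972.727 = 4062.277 µg/L·h
F = (AUC_ev/D_ev)/(AUC_iv/D_iv) = (4062.277/400)/(1440/100) = 10.1557/14.4 = 0.7053

F = 0.705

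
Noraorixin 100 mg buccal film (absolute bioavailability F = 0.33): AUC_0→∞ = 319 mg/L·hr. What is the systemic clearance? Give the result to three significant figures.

CL = F × Dose / AUC_0→∞
   = 0.33 × 100 / 319 = 0.103448 L/hr

CL = 0.103 L/hr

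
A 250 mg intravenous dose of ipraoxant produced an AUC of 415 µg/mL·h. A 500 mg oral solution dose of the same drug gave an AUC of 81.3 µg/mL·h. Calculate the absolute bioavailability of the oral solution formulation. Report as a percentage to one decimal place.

F = 9.8%

F = (AUC_ev / D_ev) / (AUC_iv / D_iv)
  = (81.3/500) / (415/250)
  = 0.1626 / 1.66 = 0.0980
  = 9.80%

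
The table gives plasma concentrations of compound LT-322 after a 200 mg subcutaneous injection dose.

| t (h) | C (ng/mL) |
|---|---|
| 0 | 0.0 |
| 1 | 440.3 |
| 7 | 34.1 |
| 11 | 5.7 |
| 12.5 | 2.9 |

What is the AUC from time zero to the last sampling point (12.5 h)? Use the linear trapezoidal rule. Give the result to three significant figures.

AUC = 1730 ng/mL·h

Trapezoidal AUC_0→12.5:
  [0→1]: (0.0+440.3)/2 × 1 = 220.15
  [1→7]: (440.3+34.1)/2 × 6 = 1423.2
  [7→11]: (34.1+5.7)/2 × 4 = 79.6
  [11→12.5]: (5.7+2.9)/2 × 1.5 = 6.45
  Sum = 1729.4 ng/mL·h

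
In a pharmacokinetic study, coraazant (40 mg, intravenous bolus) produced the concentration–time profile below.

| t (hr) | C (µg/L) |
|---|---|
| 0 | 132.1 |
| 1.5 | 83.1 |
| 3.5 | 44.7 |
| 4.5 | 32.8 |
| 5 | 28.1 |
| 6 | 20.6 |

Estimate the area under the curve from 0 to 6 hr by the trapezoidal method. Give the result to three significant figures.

AUC = 368 µg/L·hr

Trapezoidal AUC_0→6:
  [0→1.5]: (132.1+83.1)/2 × 1.5 = 161.4
  [1.5→3.5]: (83.1+44.7)/2 × 2 = 127.8
  [3.5→4.5]: (44.7+32.8)/2 × 1 = 38.75
  [4.5→5]: (32.8+28.1)/2 × 0.5 = 15.225
  [5→6]: (28.1+20.6)/2 × 1 = 24.35
  Sum = 367.525 µg/L·hr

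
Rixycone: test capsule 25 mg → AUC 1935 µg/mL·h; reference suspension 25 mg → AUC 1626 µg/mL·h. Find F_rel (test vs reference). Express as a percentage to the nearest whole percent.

F_rel = 119%

F_rel = (AUC_test/D_test) / (AUC_ref/D_ref)
      = (1935/25) / (1626/25)
      = 77.4 / 65.04 = 1.1900 = 119.00%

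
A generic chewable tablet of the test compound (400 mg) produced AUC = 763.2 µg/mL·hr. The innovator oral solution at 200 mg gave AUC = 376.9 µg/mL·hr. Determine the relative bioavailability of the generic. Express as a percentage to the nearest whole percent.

F_rel = 101%

F_rel = (AUC_test/D_test) / (AUC_ref/D_ref)
      = (763.2/400) / (376.9/200)
      = 1.908 / 1.8845 = 1.0125 = 101.25%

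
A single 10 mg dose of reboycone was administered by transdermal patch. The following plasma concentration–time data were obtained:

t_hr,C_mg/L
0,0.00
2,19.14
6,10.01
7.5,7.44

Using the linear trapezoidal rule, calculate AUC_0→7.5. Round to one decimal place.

Trapezoidal AUC_0→7.5:
  [0→2]: (0.00+19.14)/2 × 2 = 19.14
  [2→6]: (19.14+10.01)/2 × 4 = 58.3
  [6→7.5]: (10.01+7.44)/2 × 1.5 = 13.0875
  Sum = 90.5275 mg/L·hr

AUC = 90.5 mg/L·hr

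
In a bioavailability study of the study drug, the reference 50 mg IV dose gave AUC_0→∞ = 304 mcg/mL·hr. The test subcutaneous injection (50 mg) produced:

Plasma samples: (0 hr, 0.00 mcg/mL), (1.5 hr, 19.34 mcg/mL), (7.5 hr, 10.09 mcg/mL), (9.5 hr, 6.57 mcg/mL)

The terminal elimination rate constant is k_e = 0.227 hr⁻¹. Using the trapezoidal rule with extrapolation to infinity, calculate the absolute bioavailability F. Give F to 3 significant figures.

F = 0.488

Trapezoidal AUC_0→9.5 (subcutaneous injection):
  [0→1.5]: (0.00+19.34)/2 × 1.5 = 14.505
  [1.5→7.5]: (19.34+10.09)/2 × 6 = 88.29
  [7.5→9.5]: (10.09+6.57)/2 × 2 = 16.66
  Sum = 119.455 mcg/mL·hr
Tail: C_last/k_e = 6.57/0.227 = 28.943
AUC_0→∞ (subcutaneous injection) = 119.455 + 28.943 = 148.398 mcg/mL·hr
F = (AUC_ev/D_ev)/(AUC_iv/D_iv) = (148.398/50)/(304/50) = 2.96796/6.08 = 0.4882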